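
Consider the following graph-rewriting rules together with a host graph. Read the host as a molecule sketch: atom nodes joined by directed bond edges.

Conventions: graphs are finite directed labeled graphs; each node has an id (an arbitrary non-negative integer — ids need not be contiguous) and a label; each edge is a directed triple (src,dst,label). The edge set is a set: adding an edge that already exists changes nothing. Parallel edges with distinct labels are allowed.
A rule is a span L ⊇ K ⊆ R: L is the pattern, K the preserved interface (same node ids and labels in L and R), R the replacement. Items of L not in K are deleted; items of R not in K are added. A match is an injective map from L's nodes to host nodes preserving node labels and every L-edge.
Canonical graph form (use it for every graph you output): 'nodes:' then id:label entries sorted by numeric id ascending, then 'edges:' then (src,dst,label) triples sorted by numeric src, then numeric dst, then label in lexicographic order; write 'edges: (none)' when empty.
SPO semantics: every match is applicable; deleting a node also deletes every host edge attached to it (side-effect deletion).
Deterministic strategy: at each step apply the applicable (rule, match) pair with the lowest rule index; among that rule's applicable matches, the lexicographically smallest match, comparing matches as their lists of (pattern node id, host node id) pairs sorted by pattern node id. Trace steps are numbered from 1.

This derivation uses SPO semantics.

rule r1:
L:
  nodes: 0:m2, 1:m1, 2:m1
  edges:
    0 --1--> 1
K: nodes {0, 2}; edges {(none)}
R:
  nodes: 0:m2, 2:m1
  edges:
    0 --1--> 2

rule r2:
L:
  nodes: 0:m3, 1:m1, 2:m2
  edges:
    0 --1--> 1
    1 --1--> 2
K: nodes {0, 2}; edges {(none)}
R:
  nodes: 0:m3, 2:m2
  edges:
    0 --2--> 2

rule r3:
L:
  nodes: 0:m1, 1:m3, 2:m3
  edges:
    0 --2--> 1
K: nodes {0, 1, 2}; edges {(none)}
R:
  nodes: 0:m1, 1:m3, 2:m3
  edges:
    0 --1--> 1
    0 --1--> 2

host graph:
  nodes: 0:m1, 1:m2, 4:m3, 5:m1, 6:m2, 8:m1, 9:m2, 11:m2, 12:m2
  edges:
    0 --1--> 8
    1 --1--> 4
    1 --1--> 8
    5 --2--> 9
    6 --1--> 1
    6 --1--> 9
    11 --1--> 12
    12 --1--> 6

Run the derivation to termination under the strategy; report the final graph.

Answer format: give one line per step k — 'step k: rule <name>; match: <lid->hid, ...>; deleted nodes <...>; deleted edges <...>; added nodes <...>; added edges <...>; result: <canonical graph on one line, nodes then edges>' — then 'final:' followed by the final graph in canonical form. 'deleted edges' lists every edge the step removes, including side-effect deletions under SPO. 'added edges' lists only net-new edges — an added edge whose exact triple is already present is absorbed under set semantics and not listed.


step 1: rule r1; match: 0->1, 1->8, 2->0; deleted nodes 8; deleted edges (0,8,1); (1,8,1); added nodes (none); added edges (1,0,1); result: nodes: 0:m1, 1:m2, 4:m3, 5:m1, 6:m2, 9:m2, 11:m2, 12:m2 edges: (1,0,1); (1,4,1); (5,9,2); (6,1,1); (6,9,1); (11,12,1); (12,6,1)
step 2: rule r1; match: 0->1, 1->0, 2->5; deleted nodes 0; deleted edges (1,0,1); added nodes (none); added edges (1,5,1); result: nodes: 1:m2, 4:m3, 5:m1, 6:m2, 9:m2, 11:m2, 12:m2 edges: (1,4,1); (1,5,1); (5,9,2); (6,1,1); (6,9,1); (11,12,1); (12,6,1)
final:
nodes: 1:m2, 4:m3, 5:m1, 6:m2, 9:m2, 11:m2, 12:m2
edges: (1,4,1); (1,5,1); (5,9,2); (6,1,1); (6,9,1); (11,12,1); (12,6,1)


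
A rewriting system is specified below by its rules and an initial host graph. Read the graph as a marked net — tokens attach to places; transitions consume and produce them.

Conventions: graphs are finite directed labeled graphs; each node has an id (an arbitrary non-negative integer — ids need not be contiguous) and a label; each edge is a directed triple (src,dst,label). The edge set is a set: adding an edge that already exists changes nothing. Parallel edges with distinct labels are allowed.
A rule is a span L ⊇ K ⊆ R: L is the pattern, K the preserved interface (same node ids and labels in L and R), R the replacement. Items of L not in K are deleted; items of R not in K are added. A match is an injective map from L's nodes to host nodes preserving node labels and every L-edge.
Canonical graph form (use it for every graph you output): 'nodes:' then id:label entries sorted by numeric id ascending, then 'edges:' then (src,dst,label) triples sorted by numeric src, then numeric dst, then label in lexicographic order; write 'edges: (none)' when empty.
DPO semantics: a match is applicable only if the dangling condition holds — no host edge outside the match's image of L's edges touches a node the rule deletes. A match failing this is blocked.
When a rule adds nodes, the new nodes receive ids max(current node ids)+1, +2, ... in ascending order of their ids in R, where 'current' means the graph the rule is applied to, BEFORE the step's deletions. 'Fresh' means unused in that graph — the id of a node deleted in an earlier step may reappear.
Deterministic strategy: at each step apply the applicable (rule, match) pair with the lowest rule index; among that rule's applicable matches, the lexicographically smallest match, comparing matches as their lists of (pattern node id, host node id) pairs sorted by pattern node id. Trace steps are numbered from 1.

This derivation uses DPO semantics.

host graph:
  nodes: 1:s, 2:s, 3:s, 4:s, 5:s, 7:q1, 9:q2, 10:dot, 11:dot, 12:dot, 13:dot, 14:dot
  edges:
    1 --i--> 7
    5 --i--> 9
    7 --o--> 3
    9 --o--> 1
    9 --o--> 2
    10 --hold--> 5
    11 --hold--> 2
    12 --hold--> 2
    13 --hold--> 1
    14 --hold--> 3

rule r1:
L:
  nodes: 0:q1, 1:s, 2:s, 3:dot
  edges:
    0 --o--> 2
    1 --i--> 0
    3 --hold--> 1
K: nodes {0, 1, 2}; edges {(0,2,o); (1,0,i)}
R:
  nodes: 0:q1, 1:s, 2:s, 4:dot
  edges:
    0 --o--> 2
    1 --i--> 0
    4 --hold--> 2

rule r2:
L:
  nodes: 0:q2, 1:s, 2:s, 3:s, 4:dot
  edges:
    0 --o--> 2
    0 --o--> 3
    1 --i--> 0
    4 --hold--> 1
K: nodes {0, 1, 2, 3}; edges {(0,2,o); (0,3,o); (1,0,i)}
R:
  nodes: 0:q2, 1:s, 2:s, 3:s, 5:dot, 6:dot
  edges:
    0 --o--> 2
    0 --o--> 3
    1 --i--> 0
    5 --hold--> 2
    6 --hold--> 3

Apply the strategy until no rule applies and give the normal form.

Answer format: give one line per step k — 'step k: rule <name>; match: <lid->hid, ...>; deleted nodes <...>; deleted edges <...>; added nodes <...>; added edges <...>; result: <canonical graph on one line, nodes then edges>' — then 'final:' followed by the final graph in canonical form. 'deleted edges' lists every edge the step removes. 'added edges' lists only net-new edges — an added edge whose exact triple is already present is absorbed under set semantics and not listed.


step 1: rule r1; match: 0->7, 1->1, 2->3, 3->13; deleted nodes 13; deleted edges (13,1,hold); added nodes 15; added edges (15,3,hold); result: nodes: 1:s, 2:s, 3:s, 4:s, 5:s, 7:q1, 9:q2, 10:dot, 11:dot, 12:dot, 14:dot, 15:dot edges: (1,7,i); (5,9,i); (7,3,o); (9,1,o); (9,2,o); (10,5,hold); (11,2,hold); (12,2,hold); (14,3,hold); (15,3,hold)
step 2: rule r2; match: 0->9, 1->5, 2->1, 3->2, 4->10; deleted nodes 10; deleted edges (10,5,hold); added nodes 16, 17; added edges (16,1,hold); (17,2,hold); result: nodes: 1:s, 2:s, 3:s, 4:s, 5:s, 7:q1, 9:q2, 11:dot, 12:dot, 14:dot, 15:dot, 16:dot, 17:dot edges: (1,7,i); (5,9,i); (7,3,o); (9,1,o); (9,2,o); (11,2,hold); (12,2,hold); (14,3,hold); (15,3,hold); (16,1,hold); (17,2,hold)
step 3: rule r1; match: 0->7, 1->1, 2->3, 3->16; deleted nodes 16; deleted edges (16,1,hold); added nodes 18; added edges (18,3,hold); result: nodes: 1:s, 2:s, 3:s, 4:s, 5:s, 7:q1, 9:q2, 11:dot, 12:dot, 14:dot, 15:dot, 17:dot, 18:dot edges: (1,7,i); (5,9,i); (7,3,o); (9,1,o); (9,2,o); (11,2,hold); (12,2,hold); (14,3,hold); (15,3,hold); (17,2,hold); (18,3,hold)
final:
nodes: 1:s, 2:s, 3:s, 4:s, 5:s, 7:q1, 9:q2, 11:dot, 12:dot, 14:dot, 15:dot, 17:dot, 18:dot
edges: (1,7,i); (5,9,i); (7,3,o); (9,1,o); (9,2,o); (11,2,hold); (12,2,hold); (14,3,hold); (15,3,hold); (17,2,hold); (18,3,hold)


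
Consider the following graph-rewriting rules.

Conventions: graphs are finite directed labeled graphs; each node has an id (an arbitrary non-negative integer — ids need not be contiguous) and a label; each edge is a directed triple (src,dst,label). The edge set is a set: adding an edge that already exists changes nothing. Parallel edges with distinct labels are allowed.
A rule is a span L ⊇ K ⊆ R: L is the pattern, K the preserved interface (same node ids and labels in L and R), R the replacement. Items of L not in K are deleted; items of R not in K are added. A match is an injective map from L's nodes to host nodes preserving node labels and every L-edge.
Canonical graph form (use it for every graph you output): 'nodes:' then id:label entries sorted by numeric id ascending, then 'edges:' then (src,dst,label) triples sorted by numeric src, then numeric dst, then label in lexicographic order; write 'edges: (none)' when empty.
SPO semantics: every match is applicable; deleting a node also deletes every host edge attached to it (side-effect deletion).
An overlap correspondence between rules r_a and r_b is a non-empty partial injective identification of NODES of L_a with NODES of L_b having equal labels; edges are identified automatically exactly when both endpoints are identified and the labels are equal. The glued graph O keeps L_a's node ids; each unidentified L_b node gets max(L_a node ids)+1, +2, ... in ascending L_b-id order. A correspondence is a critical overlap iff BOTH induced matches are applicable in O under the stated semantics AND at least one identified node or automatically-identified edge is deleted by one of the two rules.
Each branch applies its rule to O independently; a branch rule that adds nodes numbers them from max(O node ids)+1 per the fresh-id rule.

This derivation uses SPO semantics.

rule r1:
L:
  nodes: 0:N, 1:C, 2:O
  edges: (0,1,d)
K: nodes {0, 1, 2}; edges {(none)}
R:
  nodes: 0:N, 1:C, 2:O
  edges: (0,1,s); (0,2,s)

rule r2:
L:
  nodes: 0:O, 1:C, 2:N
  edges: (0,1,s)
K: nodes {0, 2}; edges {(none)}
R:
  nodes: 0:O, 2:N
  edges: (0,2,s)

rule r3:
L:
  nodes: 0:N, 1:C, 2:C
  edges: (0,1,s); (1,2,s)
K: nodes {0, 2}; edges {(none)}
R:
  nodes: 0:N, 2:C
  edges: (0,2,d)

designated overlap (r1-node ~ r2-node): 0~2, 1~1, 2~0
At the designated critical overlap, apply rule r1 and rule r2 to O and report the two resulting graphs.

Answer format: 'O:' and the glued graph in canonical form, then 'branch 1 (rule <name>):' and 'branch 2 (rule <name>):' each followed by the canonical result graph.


O:
nodes: 0:N, 1:C, 2:O
edges: (0,1,d); (2,1,s)
branch 1 (rule r1):
nodes: 0:N, 1:C, 2:O
edges: (0,1,s); (0,2,s); (2,1,s)
branch 2 (rule r2):
nodes: 0:N, 2:O
edges: (2,0,s)


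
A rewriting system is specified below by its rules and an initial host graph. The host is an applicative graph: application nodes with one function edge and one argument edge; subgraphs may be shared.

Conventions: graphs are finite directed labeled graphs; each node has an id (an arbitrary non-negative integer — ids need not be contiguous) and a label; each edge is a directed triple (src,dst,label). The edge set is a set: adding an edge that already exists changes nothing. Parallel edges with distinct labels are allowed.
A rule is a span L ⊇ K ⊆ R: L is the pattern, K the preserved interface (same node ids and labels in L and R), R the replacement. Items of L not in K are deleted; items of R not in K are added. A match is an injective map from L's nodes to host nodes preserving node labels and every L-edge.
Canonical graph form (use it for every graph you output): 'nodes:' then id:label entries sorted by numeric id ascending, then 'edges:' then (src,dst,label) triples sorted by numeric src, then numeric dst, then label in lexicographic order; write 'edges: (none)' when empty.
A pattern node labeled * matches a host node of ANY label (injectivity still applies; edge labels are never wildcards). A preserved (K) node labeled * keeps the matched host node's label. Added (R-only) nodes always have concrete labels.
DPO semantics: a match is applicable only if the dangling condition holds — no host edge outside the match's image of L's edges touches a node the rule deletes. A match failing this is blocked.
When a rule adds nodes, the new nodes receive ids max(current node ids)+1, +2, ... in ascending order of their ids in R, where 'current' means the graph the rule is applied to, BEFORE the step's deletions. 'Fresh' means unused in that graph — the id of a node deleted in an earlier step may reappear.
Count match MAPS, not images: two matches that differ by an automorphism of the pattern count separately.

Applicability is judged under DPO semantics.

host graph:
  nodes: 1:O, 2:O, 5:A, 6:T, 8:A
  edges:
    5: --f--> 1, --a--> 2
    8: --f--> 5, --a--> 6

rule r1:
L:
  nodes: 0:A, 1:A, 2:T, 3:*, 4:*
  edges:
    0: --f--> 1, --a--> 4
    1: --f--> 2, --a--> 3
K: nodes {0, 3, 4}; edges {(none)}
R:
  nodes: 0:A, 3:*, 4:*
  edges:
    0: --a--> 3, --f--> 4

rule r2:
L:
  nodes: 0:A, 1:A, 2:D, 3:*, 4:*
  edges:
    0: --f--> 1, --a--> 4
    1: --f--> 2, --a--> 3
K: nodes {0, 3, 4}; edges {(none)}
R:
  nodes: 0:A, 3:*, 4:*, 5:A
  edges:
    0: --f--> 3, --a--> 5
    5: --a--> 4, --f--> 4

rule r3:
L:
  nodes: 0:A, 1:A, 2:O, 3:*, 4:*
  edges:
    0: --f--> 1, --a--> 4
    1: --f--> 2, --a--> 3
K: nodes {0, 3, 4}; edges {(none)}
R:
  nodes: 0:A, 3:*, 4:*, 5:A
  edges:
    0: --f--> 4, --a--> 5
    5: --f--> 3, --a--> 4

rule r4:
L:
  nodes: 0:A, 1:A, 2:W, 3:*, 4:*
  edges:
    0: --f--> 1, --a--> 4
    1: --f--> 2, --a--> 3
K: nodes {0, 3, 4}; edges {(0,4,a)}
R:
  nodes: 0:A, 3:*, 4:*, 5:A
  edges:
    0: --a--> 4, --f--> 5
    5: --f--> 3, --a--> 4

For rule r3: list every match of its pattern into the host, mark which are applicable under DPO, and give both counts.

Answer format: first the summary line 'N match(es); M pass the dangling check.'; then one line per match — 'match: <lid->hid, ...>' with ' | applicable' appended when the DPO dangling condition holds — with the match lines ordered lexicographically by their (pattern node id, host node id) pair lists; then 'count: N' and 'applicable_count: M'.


1 match(es); 1 pass the dangling check.
match: 0->8, 1->5, 2->1, 3->2, 4->6 | applicable
count: 1
applicable_count: 1


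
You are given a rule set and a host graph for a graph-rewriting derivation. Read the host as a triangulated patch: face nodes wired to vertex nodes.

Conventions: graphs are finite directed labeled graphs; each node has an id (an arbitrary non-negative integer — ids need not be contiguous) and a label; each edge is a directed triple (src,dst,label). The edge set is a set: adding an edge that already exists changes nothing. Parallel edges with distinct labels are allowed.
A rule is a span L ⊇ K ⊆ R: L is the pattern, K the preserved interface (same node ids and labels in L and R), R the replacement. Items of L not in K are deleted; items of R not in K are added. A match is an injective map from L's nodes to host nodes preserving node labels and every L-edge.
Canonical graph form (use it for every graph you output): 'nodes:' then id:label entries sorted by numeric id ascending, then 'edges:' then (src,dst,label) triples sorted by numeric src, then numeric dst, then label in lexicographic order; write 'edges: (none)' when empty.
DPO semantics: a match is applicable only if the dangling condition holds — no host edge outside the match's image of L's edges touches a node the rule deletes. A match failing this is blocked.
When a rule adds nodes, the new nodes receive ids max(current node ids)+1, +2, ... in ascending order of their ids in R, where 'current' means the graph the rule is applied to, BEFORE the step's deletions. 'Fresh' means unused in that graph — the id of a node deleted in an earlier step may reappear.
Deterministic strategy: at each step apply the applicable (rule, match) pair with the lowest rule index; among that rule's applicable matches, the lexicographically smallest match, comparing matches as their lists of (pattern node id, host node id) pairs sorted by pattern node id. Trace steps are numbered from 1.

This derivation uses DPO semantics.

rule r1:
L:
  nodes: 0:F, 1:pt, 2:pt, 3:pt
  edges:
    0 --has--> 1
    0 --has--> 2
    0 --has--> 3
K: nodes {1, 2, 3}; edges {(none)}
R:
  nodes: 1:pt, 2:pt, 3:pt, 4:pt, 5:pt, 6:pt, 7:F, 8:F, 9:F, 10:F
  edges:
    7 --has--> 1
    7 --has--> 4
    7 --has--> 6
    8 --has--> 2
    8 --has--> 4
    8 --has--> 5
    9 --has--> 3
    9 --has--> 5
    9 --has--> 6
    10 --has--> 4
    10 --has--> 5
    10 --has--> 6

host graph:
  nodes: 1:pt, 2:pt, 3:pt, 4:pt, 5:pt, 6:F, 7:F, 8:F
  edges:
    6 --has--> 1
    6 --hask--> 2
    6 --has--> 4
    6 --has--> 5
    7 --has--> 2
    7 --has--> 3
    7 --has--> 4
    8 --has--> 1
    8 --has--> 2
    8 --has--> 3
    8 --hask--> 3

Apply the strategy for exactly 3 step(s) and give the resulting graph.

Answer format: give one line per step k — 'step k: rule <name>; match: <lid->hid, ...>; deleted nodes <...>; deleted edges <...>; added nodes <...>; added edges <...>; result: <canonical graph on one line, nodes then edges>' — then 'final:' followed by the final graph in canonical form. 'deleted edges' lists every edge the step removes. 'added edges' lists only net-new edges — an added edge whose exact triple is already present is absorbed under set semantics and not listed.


step 1: rule r1; match: 0->7, 1->2, 2->3, 3->4; deleted nodes 7; deleted edges (7,2,has); (7,3,has); (7,4,has); added nodes 9, 10, 11, 12, 13, 14, 15; added edges (12,2,has); (12,9,has); (12,11,has); (13,3,has); (13,9,has); (13,10,has); (14,4,has); (14,10,has); (14,11,has); (15,9,has); (15,10,has); (15,11,has); result: nodes: 1:pt, 2:pt, 3:pt, 4:pt, 5:pt, 6:F, 8:F, 9:pt, 10:pt, 11:pt, 12:F, 13:F, 14:F, 15:F edges: (6,1,has); (6,2,hask); (6,4,has); (6,5,has); (8,1,has); (8,2,has); (8,3,has); (8,3,hask); (12,2,has); (12,9,has); (12,11,has); (13,3,has); (13,9,has); (13,10,has); (14,4,has); (14,10,has); (14,11,has); (15,9,has); (15,10,has); (15,11,has)
step 2: rule r1; match: 0->12, 1->2, 2->9, 3->11; deleted nodes 12; deleted edges (12,2,has); (12,9,has); (12,11,has); added nodes 16, 17, 18, 19, 20, 21, 22; added edges (19,2,has); (19,16,has); (19,18,has); (20,9,has); (20,16,has); (20,17,has); (21,11,has); (21,17,has); (21,18,has); (22,16,has); (22,17,has); (22,18,has); result: nodes: 1:pt, 2:pt, 3:pt, 4:pt, 5:pt, 6:F, 8:F, 9:pt, 10:pt, 11:pt, 13:F, 14:F, 15:F, 16:pt, 17:pt, 18:pt, 19:F, 20:F, 21:F, 22:F edges: (6,1,has); (6,2,hask); (6,4,has); (6,5,has); (8,1,has); (8,2,has); (8,3,has); (8,3,hask); (13,3,has); (13,9,has); (13,10,has); (14,4,has); (14,10,has); (14,11,has); (15,9,has); (15,10,has); (15,11,has); (19,2,has); (19,16,has); (19,18,has); (20,9,has); (20,16,has); (20,17,has); (21,11,has); (21,17,has); (21,18,has); (22,16,has); (22,17,has); (22,18,has)
step 3: rule r1; match: 0->13, 1->3, 2->9, 3->10; deleted nodes 13; deleted edges (13,3,has); (13,9,has); (13,10,has); added nodes 23, 24, 25, 26, 27, 28, 29; added edges (26,3,has); (26,23,has); (26,25,has); (27,9,has); (27,23,has); (27,24,has); (28,10,has); (28,24,has); (28,25,has); (29,23,has); (29,24,has); (29,25,has); result: nodes: 1:pt, 2:pt, 3:pt, 4:pt, 5:pt, 6:F, 8:F, 9:pt, 10:pt, 11:pt, 14:F, 15:F, 16:pt, 17:pt, 18:pt, 19:F, 20:F, 21:F, 22:F, 23:pt, 24:pt, 25:pt, 26:F, 27:F, 28:F, 29:F edges: (6,1,has); (6,2,hask); (6,4,has); (6,5,has); (8,1,has); (8,2,has); (8,3,has); (8,3,hask); (14,4,has); (14,10,has); (14,11,has); (15,9,has); (15,10,has); (15,11,has); (19,2,has); (19,16,has); (19,18,has); (20,9,has); (20,16,has); (20,17,has); (21,11,has); (21,17,has); (21,18,has); (22,16,has); (22,17,has); (22,18,has); (26,3,has); (26,23,has); (26,25,has); (27,9,has); (27,23,has); (27,24,has); (28,10,has); (28,24,has); (28,25,has); (29,23,has); (29,24,has); (29,25,has)
final:
nodes: 1:pt, 2:pt, 3:pt, 4:pt, 5:pt, 6:F, 8:F, 9:pt, 10:pt, 11:pt, 14:F, 15:F, 16:pt, 17:pt, 18:pt, 19:F, 20:F, 21:F, 22:F, 23:pt, 24:pt, 25:pt, 26:F, 27:F, 28:F, 29:F
edges: (6,1,has); (6,2,hask); (6,4,has); (6,5,has); (8,1,has); (8,2,has); (8,3,has); (8,3,hask); (14,4,has); (14,10,has); (14,11,has); (15,9,has); (15,10,has); (15,11,has); (19,2,has); (19,16,has); (19,18,has); (20,9,has); (20,16,has); (20,17,has); (21,11,has); (21,17,has); (21,18,has); (22,16,has); (22,17,has); (22,18,has); (26,3,has); (26,23,has); (26,25,has); (27,9,has); (27,23,has); (27,24,has); (28,10,has); (28,24,has); (28,25,has); (29,23,has); (29,24,has); (29,25,has)


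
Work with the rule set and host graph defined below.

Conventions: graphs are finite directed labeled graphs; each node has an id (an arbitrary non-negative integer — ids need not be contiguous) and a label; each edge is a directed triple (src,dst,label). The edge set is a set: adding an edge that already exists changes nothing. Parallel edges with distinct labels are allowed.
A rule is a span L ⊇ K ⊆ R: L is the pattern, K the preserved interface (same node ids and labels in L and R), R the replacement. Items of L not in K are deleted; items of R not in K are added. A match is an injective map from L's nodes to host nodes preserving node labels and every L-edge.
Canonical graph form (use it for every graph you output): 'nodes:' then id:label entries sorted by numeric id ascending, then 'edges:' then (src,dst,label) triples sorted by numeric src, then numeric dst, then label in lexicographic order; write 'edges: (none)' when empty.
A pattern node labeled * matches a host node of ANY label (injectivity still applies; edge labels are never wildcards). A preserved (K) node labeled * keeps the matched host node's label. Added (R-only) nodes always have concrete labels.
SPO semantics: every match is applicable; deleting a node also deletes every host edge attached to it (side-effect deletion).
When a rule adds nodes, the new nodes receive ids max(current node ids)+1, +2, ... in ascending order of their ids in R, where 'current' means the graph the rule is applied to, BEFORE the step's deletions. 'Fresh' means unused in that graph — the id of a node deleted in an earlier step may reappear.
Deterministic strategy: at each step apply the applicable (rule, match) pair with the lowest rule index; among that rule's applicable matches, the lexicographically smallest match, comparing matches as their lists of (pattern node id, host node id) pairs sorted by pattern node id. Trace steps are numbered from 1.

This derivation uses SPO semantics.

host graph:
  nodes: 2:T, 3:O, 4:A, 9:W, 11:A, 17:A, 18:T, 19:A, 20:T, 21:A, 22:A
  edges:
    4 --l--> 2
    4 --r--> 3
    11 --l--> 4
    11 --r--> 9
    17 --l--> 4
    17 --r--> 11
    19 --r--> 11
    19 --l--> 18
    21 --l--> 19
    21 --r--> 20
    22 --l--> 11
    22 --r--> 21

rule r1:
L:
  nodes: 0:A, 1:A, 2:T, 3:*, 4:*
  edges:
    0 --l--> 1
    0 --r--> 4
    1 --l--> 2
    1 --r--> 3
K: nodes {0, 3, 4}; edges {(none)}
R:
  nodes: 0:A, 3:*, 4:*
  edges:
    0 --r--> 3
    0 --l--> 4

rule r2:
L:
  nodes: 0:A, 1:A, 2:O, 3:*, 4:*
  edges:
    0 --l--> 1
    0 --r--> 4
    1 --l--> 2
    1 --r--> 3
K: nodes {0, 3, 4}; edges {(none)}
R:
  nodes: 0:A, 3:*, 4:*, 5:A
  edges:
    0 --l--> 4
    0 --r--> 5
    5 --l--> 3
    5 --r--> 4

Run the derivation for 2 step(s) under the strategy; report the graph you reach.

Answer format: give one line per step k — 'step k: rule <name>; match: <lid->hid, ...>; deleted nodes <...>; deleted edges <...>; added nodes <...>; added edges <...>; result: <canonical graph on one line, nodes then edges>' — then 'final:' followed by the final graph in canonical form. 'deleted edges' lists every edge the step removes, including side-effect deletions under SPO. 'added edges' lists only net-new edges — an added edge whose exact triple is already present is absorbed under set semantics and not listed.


step 1: rule r1; match: 0->11, 1->4, 2->2, 3->3, 4->9; deleted nodes 2, 4; deleted edges (4,2,l); (4,3,r); (11,4,l); (11,9,r); (17,4,l); added nodes (none); added edges (11,3,r); (11,9,l); result: nodes: 3:O, 9:W, 11:A, 17:A, 18:T, 19:A, 20:T, 21:A, 22:A edges: (11,3,r); (11,9,l); (17,11,r); (19,11,r); (19,18,l); (21,19,l); (21,20,r); (22,11,l); (22,21,r)
step 2: rule r1; match: 0->21, 1->19, 2->18, 3->11, 4->20; deleted nodes 18, 19; deleted edges (19,11,r); (19,18,l); (21,19,l); (21,20,r); added nodes (none); added edges (21,11,r); (21,20,l); result: nodes: 3:O, 9:W, 11:A, 17:A, 20:T, 21:A, 22:A edges: (11,3,r); (11,9,l); (17,11,r); (21,11,r); (21,20,l); (22,11,l); (22,21,r)
final:
nodes: 3:O, 9:W, 11:A, 17:A, 20:T, 21:A, 22:A
edges: (11,3,r); (11,9,l); (17,11,r); (21,11,r); (21,20,l); (22,11,l); (22,21,r)


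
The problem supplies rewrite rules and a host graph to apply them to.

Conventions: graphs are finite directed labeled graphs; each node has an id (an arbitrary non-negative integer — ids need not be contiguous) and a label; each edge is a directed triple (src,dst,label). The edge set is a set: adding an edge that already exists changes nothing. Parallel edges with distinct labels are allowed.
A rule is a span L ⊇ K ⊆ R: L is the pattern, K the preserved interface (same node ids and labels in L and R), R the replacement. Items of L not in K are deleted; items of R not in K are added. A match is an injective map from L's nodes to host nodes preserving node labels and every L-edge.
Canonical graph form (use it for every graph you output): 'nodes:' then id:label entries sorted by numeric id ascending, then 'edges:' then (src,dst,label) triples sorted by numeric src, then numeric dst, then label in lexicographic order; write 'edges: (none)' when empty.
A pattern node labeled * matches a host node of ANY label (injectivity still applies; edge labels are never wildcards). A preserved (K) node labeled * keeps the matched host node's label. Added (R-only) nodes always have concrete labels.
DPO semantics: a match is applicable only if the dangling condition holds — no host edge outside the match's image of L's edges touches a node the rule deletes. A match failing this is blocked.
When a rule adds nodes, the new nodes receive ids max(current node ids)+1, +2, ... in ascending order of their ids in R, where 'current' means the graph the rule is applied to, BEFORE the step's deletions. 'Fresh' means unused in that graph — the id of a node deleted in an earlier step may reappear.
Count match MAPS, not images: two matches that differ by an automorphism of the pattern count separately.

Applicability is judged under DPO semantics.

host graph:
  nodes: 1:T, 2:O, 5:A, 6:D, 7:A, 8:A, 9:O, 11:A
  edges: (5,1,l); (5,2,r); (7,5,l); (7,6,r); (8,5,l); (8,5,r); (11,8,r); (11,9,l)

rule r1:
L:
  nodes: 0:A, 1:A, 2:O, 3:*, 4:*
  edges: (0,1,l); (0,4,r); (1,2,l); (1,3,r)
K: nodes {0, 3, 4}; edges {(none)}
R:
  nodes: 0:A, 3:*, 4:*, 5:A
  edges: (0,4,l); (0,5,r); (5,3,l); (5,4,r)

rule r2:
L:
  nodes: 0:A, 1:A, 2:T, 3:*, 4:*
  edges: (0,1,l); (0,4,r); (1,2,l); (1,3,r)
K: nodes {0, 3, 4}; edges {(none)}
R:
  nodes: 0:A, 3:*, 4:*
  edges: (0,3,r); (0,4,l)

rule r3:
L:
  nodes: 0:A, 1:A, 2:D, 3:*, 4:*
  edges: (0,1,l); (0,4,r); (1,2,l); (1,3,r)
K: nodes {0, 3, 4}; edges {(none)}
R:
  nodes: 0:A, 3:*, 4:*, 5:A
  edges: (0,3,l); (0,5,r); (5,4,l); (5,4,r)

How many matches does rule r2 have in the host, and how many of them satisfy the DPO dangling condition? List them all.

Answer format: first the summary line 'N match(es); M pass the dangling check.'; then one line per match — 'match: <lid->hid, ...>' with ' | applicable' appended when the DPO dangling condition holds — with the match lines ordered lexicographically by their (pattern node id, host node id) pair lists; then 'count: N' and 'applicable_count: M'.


1 match(es); 0 pass the dangling check.
match: 0->7, 1->5, 2->1, 3->2, 4->6
count: 1
applicable_count: 0


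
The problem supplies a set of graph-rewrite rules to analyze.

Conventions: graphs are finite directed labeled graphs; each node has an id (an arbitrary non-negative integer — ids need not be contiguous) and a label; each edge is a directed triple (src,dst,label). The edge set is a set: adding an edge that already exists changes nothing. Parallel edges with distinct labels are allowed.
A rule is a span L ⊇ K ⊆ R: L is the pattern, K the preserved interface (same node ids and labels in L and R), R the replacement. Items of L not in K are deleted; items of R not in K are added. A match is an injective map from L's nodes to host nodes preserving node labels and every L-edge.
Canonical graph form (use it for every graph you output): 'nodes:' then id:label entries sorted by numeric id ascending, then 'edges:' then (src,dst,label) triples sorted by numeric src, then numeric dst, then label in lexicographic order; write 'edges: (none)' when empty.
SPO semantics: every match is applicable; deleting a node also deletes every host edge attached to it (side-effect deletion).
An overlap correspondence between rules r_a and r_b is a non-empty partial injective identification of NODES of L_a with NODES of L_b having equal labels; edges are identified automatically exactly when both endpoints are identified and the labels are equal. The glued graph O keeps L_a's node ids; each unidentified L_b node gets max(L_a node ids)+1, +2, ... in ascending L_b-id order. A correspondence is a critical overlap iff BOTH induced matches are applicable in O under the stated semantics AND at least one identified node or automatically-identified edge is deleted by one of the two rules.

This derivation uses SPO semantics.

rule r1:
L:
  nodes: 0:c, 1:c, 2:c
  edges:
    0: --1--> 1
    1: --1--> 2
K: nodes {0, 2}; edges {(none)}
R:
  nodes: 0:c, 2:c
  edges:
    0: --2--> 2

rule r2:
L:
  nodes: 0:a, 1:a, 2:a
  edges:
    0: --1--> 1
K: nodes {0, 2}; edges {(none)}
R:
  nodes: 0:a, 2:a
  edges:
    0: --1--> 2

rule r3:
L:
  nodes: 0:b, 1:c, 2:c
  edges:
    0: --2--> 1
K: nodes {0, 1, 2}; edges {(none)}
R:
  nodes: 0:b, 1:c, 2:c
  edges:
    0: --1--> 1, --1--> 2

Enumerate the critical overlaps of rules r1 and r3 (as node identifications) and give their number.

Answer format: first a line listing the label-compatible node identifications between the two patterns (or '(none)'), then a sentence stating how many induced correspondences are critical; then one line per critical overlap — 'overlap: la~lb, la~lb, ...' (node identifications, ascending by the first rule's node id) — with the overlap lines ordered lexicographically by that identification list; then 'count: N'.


label-compatible node identifications between L(r1) and L(r3): 0~1, 0~2, 1~1, 1~2, 2~1, 2~2
6 of the induced correspondences are critical overlaps of r1 and r3.
overlap: 0~1, 1~2
overlap: 0~2, 1~1
overlap: 1~1
overlap: 1~1, 2~2
overlap: 1~2
overlap: 1~2, 2~1
count: 6


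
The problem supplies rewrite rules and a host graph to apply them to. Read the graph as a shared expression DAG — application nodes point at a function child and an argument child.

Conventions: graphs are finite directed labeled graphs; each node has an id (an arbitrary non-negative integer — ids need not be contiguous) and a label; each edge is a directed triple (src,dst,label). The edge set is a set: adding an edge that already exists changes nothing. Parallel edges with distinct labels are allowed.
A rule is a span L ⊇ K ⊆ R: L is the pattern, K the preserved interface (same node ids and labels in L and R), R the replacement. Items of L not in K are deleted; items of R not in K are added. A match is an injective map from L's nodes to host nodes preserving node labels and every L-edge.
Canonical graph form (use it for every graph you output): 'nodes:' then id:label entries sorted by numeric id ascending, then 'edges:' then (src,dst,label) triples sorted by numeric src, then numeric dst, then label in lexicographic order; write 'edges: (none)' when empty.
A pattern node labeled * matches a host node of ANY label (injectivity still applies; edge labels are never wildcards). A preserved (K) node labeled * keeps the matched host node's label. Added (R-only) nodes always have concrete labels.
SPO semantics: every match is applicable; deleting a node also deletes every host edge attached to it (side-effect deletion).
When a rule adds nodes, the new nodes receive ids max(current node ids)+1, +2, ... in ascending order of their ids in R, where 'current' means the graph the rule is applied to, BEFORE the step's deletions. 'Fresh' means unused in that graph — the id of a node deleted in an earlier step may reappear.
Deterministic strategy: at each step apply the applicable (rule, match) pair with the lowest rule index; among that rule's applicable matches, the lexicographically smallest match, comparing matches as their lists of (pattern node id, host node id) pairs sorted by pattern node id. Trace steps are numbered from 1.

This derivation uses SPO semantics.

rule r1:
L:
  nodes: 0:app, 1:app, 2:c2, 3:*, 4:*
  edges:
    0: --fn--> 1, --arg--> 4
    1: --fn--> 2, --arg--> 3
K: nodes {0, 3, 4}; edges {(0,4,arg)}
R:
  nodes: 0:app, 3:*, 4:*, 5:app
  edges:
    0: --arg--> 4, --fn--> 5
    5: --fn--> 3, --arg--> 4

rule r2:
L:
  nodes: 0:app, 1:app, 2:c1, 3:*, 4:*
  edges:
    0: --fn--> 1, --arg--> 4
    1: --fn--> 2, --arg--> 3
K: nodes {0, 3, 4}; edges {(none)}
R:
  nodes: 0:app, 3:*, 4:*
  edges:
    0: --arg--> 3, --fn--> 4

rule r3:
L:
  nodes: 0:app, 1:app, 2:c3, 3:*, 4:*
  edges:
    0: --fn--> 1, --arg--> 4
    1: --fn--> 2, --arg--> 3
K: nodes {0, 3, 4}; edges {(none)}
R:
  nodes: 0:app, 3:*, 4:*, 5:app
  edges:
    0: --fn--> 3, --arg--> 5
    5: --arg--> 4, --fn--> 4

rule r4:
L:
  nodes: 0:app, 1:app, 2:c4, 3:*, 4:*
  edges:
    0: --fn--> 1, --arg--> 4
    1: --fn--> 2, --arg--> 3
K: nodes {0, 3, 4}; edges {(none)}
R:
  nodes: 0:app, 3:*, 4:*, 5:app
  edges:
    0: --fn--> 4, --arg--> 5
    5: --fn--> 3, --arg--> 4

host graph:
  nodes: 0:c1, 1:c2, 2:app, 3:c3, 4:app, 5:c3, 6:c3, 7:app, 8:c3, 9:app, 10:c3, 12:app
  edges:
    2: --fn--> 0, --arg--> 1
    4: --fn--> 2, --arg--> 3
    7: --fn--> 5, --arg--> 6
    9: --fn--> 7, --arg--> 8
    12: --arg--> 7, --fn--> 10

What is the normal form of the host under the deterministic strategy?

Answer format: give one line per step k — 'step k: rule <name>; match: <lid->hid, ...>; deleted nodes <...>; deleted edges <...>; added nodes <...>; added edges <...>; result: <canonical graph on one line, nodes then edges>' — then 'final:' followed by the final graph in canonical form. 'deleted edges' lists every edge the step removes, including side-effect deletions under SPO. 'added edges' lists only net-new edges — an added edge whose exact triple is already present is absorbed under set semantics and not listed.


step 1: rule r2; match: 0->4, 1->2, 2->0, 3->1, 4->3; deleted nodes 0, 2; deleted edges (2,0,fn); (2,1,arg); (4,2,fn); (4,3,arg); added nodes (none); added edges (4,1,arg); (4,3,fn); result: nodes: 1:c2, 3:c3, 4:app, 5:c3, 6:c3, 7:app, 8:c3, 9:app, 10:c3, 12:app edges: (4,1,arg); (4,3,fn); (7,5,fn); (7,6,arg); (9,7,fn); (9,8,arg); (12,7,arg); (12,10,fn)
step 2: rule r3; match: 0->9, 1->7, 2->5, 3->6, 4->8; deleted nodes 5, 7; deleted edges (7,5,fn); (7,6,arg); (9,7,fn); (9,8,arg); (12,7,arg); added nodes 13; added edges (9,6,fn); (9,13,arg); (13,8,arg); (13,8,fn); result: nodes: 1:c2, 3:c3, 4:app, 6:c3, 8:c3, 9:app, 10:c3, 12:app, 13:app edges: (4,1,arg); (4,3,fn); (9,6,fn); (9,13,arg); (12,10,fn); (13,8,arg); (13,8,fn)
final:
nodes: 1:c2, 3:c3, 4:app, 6:c3, 8:c3, 9:app, 10:c3, 12:app, 13:app
edges: (4,1,arg); (4,3,fn); (9,6,fn); (9,13,arg); (12,10,fn); (13,8,arg); (13,8,fn)


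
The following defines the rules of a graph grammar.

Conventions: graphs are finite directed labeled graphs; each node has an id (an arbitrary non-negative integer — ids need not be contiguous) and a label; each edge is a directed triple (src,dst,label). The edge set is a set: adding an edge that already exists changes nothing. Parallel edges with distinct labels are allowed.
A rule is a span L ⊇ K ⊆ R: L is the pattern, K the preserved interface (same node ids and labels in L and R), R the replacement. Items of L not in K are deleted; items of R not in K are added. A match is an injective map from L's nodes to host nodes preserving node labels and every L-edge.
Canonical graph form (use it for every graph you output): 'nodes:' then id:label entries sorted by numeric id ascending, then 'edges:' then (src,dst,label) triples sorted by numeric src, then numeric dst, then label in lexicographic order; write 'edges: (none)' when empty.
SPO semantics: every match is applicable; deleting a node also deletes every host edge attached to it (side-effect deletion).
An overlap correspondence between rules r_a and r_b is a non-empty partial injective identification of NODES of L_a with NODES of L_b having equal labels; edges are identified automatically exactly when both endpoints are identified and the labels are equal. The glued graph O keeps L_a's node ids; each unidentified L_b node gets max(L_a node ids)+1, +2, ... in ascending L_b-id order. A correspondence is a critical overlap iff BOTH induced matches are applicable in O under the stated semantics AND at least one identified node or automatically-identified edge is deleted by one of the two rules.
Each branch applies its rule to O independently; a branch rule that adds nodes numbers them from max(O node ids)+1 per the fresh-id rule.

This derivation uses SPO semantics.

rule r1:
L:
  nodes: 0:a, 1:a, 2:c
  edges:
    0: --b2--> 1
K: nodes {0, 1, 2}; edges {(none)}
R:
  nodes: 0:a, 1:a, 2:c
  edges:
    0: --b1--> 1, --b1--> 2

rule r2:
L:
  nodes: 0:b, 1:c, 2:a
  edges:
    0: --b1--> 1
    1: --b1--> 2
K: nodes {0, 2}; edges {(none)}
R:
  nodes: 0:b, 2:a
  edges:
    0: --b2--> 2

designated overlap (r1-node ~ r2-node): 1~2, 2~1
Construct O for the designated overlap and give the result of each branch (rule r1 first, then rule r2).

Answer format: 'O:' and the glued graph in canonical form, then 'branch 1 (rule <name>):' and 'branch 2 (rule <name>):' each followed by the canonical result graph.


O:
nodes: 0:a, 1:a, 2:c, 3:b
edges: (0,1,b2); (2,1,b1); (3,2,b1)
branch 1 (rule r1):
nodes: 0:a, 1:a, 2:c, 3:b
edges: (0,1,b1); (0,2,b1); (2,1,b1); (3,2,b1)
branch 2 (rule r2):
nodes: 0:a, 1:a, 3:b
edges: (0,1,b2); (3,1,b2)


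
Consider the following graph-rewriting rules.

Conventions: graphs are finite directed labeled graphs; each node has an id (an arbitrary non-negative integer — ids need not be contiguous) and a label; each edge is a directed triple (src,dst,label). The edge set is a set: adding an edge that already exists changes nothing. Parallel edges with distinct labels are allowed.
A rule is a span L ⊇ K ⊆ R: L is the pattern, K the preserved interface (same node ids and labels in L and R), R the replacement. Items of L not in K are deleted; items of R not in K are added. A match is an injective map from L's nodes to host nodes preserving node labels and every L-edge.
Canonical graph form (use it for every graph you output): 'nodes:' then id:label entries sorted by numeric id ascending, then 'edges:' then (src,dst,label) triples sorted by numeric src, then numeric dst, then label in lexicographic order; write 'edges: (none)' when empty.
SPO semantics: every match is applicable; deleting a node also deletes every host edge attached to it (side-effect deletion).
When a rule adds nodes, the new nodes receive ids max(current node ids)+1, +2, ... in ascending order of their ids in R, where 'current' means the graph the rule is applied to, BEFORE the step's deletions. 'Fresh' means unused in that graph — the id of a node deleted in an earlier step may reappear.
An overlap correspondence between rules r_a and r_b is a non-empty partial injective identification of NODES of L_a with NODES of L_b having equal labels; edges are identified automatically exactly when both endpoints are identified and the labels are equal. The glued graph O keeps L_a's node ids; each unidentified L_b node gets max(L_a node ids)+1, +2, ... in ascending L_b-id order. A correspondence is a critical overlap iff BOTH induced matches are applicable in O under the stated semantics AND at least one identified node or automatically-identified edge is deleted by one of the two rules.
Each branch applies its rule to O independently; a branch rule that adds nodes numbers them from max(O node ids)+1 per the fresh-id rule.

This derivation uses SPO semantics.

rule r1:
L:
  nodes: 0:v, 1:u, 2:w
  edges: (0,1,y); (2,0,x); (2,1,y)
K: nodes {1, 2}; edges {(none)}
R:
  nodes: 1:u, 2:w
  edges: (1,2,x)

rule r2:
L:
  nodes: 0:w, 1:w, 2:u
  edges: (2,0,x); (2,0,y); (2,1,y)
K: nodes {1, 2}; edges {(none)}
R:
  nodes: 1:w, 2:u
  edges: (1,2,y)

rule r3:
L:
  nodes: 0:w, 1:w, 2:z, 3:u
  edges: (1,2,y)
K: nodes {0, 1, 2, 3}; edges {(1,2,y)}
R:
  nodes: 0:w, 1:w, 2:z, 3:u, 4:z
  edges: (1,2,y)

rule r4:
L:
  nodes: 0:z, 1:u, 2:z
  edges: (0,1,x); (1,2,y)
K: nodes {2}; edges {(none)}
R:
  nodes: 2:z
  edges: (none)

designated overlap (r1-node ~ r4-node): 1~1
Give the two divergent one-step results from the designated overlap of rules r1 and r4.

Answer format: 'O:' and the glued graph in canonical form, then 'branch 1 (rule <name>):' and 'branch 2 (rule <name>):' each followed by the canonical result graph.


O:
nodes: 0:v, 1:u, 2:w, 3:z, 4:z
edges: (0,1,y); (1,4,y); (2,0,x); (2,1,y); (3,1,x)
branch 1 (rule r1):
nodes: 1:u, 2:w, 3:z, 4:z
edges: (1,2,x); (1,4,y); (3,1,x)
branch 2 (rule r4):
nodes: 0:v, 2:w, 4:z
edges: (2,0,x)
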